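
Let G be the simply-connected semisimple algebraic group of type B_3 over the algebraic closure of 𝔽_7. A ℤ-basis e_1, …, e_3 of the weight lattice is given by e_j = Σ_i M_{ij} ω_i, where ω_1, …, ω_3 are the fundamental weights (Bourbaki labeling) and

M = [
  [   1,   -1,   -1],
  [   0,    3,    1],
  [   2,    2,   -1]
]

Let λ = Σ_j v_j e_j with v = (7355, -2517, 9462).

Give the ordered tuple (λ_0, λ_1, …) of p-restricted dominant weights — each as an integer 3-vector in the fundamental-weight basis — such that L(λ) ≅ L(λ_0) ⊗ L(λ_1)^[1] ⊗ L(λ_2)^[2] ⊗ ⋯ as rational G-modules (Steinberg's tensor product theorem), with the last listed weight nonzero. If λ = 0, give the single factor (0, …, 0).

Compute c_i = Σ_j M_{ij} v_j with v = (7355, -2517, 9462):
  c_1 = 1*7355 + -1*-2517 + -1*9462 = 410
  c_2 = 0*7355 + 3*-2517 + 1*9462 = 1911
  c_3 = 2*7355 + 2*-2517 + -1*9462 = 214
Writing each c_i in base p = 7:
  c_1 = 410 = 4·7^0 + 2·7^1 + 1·7^2 + 1·7^3
  c_2 = 1911 = 0·7^0 + 0·7^1 + 4·7^2 + 5·7^3
  c_3 = 214 = 4·7^0 + 2·7^1 + 4·7^2
p-restricted factor λ_0 = (4, 0, 4)
p-restricted factor λ_1 = (2, 0, 2)
p-restricted factor λ_2 = (1, 4, 4)
p-restricted factor λ_3 = (1, 5, 0)

((4, 0, 4), (2, 0, 2), (1, 4, 4), (1, 5, 0))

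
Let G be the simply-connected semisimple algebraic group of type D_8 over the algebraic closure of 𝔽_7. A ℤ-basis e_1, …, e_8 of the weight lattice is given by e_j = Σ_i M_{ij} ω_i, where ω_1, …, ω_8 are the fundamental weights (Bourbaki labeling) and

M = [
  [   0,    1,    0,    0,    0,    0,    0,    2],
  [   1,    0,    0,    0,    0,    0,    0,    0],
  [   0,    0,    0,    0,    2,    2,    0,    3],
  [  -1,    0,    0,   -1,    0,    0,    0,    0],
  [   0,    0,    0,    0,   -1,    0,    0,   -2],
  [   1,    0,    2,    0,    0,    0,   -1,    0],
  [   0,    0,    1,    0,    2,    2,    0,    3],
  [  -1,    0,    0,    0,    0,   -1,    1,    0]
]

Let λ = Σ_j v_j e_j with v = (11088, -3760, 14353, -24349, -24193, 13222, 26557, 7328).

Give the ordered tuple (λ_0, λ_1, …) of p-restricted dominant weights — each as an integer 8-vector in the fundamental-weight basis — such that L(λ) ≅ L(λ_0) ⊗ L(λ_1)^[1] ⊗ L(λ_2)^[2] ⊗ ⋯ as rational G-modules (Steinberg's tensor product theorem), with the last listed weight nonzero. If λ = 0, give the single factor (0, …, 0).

((4, 0, 0, 3, 3, 0, 3, 0), (2, 2, 6, 4, 4, 1, 5, 6), (5, 2, 0, 4, 5, 4, 6, 3), (3, 4, 0, 3, 6, 3, 6, 6), (4, 4, 0, 5, 3, 5, 5, 0))

Compute c_i = Σ_j M_{ij} v_j with v = (11088, -3760, 14353, -24349, -24193, 13222, 26557, 7328):
  c_1 = (0)·(11088) + (1)·(-3760) + (0)·(14353) + (0)·(-24349) + (0)·(-24193) + (0)·(13222) + (0)·(26557) + (2)·(7328) = 10896
  c_2 = (1)·(11088) + (0)·(-3760) + (0)·(14353) + (0)·(-24349) + (0)·(-24193) + (0)·(13222) + (0)·(26557) + (0)·(7328) = 11088
  c_3 = (0)·(11088) + (0)·(-3760) + (0)·(14353) + (0)·(-24349) + (2)·(-24193) + (2)·(13222) + (0)·(26557) + (3)·(7328) = 42
  c_4 = (-1)·(11088) + (0)·(-3760) + (0)·(14353) + (-1)·(-24349) + (0)·(-24193) + (0)·(13222) + (0)·(26557) + (0)·(7328) = 13261
  c_5 = (0)·(11088) + (0)·(-3760) + (0)·(14353) + (0)·(-24349) + (-1)·(-24193) + (0)·(13222) + (0)·(26557) + (-2)·(7328) = 9537
  c_6 = (1)·(11088) + (0)·(-3760) + (2)·(14353) + (0)·(-24349) + (0)·(-24193) + (0)·(13222) + (-1)·(26557) + (0)·(7328) = 13237
  c_7 = (0)·(11088) + (0)·(-3760) + (1)·(14353) + (0)·(-24349) + (2)·(-24193) + (2)·(13222) + (0)·(26557) + (3)·(7328) = 14395
  c_8 = (-1)·(11088) + (0)·(-3760) + (0)·(14353) + (0)·(-24349) + (0)·(-24193) + (-1)·(13222) + (1)·(26557) + (0)·(7328) = 2247
Base-7 expansion of each c_i:
  c_1 = 10896 = 4·7^0 + 2·7^1 + 5·7^2 + 3·7^3 + 4·7^4
  c_2 = 11088 = 0·7^0 + 2·7^1 + 2·7^2 + 4·7^3 + 4·7^4
  c_3 = 42 = 0·7^0 + 6·7^1
  c_4 = 13261 = 3·7^0 + 4·7^1 + 4·7^2 + 3·7^3 + 5·7^4
  c_5 = 9537 = 3·7^0 + 4·7^1 + 5·7^2 + 6·7^3 + 3·7^4
  c_6 = 13237 = 0·7^0 + 1·7^1 + 4·7^2 + 3·7^3 + 5·7^4
  c_7 = 14395 = 3·7^0 + 5·7^1 + 6·7^2 + 6·7^3 + 5·7^4
  c_8 = 2247 = 0·7^0 + 6·7^1 + 3·7^2 + 6·7^3
λ_0 = (4, 0, 0, 3, 3, 0, 3, 0)
λ_1 = (2, 2, 6, 4, 4, 1, 5, 6)
λ_2 = (5, 2, 0, 4, 5, 4, 6, 3)
λ_3 = (3, 4, 0, 3, 6, 3, 6, 6)
λ_4 = (4, 4, 0, 5, 3, 5, 5, 0)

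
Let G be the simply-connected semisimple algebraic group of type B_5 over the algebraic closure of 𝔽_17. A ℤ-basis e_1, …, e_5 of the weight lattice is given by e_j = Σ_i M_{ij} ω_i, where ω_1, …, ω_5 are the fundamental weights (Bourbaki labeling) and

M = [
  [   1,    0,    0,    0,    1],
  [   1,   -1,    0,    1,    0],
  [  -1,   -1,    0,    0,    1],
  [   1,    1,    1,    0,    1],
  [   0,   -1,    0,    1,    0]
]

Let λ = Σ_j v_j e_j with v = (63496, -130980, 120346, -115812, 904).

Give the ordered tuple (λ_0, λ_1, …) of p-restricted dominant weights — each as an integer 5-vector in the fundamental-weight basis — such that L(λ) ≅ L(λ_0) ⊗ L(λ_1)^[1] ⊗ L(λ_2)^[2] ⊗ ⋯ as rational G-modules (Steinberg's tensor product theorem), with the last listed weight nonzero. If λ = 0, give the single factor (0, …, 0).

((4, 5, 14, 12, 4), (14, 3, 10, 0, 8), (1, 0, 15, 16, 1), (13, 16, 13, 10, 3))

In the fundamental-weight basis, λ has coordinates c = M·v (v = (63496, -130980, 120346, -115812, 904)):
  c_1 = (1)·(63496) + (0)·(-130980) + (0)·(120346) + (0)·(-115812) + (1)·(904) = 64400
  c_2 = (1)·(63496) + (-1)·(-130980) + (0)·(120346) + (1)·(-115812) + (0)·(904) = 78664
  c_3 = (-1)·(63496) + (-1)·(-130980) + (0)·(120346) + (0)·(-115812) + (1)·(904) = 68388
  c_4 = (1)·(63496) + (1)·(-130980) + (1)·(120346) + (0)·(-115812) + (1)·(904) = 53766
  c_5 = (0)·(63496) + (-1)·(-130980) + (0)·(120346) + (1)·(-115812) + (0)·(904) = 15168
p = 17; digits c_i = Σ_j d_{ij}·17^j, 0 ≤ d_{ij} < 17:
  c_1 = 64400 = 4·17^0 + 14·17^1 + 1·17^2 + 13·17^3
  c_2 = 78664 = 5·17^0 + 3·17^1 + 0·17^2 + 16·17^3
  c_3 = 68388 = 14·17^0 + 10·17^1 + 15·17^2 + 13·17^3
  c_4 = 53766 = 12·17^0 + 0·17^1 + 16·17^2 + 10·17^3
  c_5 = 15168 = 4·17^0 + 8·17^1 + 1·17^2 + 3·17^3
Factor λ_0 = (4, 5, 14, 12, 4)
Factor λ_1 = (14, 3, 10, 0, 8)
Factor λ_2 = (1, 0, 15, 16, 1)
Factor λ_3 = (13, 16, 13, 10, 3)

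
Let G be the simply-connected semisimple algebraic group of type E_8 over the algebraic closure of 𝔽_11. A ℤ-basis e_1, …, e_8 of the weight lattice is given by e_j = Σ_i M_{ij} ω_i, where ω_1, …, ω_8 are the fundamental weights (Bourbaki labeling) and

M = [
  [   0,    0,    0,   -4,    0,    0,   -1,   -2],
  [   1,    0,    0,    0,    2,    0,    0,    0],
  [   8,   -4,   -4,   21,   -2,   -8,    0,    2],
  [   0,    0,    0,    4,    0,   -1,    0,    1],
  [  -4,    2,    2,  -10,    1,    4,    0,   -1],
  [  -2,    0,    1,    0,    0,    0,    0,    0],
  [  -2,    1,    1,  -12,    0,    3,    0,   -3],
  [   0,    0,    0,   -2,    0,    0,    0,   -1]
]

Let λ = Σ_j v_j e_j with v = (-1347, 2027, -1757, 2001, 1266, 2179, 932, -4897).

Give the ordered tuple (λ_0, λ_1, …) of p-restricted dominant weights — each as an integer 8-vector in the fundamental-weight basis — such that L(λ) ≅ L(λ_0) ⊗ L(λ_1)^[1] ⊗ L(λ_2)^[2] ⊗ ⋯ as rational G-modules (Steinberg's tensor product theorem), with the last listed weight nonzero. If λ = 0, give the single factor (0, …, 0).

In the fundamental-weight basis, λ has coordinates c = M·v (v = (-1347, 2027, -1757, 2001, 1266, 2179, 932, -4897)):
  c_1 = (0)·(-1347) + (0)·(2027) + (0)·(-1757) + (-4)·(2001) + (0)·(1266) + (0)·(2179) + (-1)·(932) + (-2)·(-4897) = 858
  c_2 = (1)·(-1347) + (0)·(2027) + (0)·(-1757) + (0)·(2001) + (2)·(1266) + (0)·(2179) + (0)·(932) + (0)·(-4897) = 1185
  c_3 = (8)·(-1347) + (-4)·(2027) + (-4)·(-1757) + (21)·(2001) + (-2)·(1266) + (-8)·(2179) + (0)·(932) + (2)·(-4897) = 407
  c_4 = (0)·(-1347) + (0)·(2027) + (0)·(-1757) + (4)·(2001) + (0)·(1266) + (-1)·(2179) + (0)·(932) + (1)·(-4897) = 928
  c_5 = (-4)·(-1347) + (2)·(2027) + (2)·(-1757) + (-10)·(2001) + (1)·(1266) + (4)·(2179) + (0)·(932) + (-1)·(-4897) = 797
  c_6 = (-2)·(-1347) + (0)·(2027) + (1)·(-1757) + (0)·(2001) + (0)·(1266) + (0)·(2179) + (0)·(932) + (0)·(-4897) = 937
  c_7 = (-2)·(-1347) + (1)·(2027) + (1)·(-1757) + (-12)·(2001) + (0)·(1266) + (3)·(2179) + (0)·(932) + (-3)·(-4897) = 180
  c_8 = (0)·(-1347) + (0)·(2027) + (0)·(-1757) + (-2)·(2001) + (0)·(1266) + (0)·(2179) + (0)·(932) + (-1)·(-4897) = 895
Base-11 expansion of each c_i:
  c_1 = 858 = 0·11^0 + 1·11^1 + 7·11^2
  c_2 = 1185 = 8·11^0 + 8·11^1 + 9·11^2
  c_3 = 407 = 0·11^0 + 4·11^1 + 3·11^2
  c_4 = 928 = 4·11^0 + 7·11^1 + 7·11^2
  c_5 = 797 = 5·11^0 + 6·11^1 + 6·11^2
  c_6 = 937 = 2·11^0 + 8·11^1 + 7·11^2
  c_7 = 180 = 4·11^0 + 5·11^1 + 1·11^2
  c_8 = 895 = 4·11^0 + 4·11^1 + 7·11^2
Factor λ_0 = (0, 8, 0, 4, 5, 2, 4, 4)
Factor λ_1 = (1, 8, 4, 7, 6, 8, 5, 4)
Factor λ_2 = (7, 9, 3, 7, 6, 7, 1, 7)

((0, 8, 0, 4, 5, 2, 4, 4), (1, 8, 4, 7, 6, 8, 5, 4), (7, 9, 3, 7, 6, 7, 1, 7))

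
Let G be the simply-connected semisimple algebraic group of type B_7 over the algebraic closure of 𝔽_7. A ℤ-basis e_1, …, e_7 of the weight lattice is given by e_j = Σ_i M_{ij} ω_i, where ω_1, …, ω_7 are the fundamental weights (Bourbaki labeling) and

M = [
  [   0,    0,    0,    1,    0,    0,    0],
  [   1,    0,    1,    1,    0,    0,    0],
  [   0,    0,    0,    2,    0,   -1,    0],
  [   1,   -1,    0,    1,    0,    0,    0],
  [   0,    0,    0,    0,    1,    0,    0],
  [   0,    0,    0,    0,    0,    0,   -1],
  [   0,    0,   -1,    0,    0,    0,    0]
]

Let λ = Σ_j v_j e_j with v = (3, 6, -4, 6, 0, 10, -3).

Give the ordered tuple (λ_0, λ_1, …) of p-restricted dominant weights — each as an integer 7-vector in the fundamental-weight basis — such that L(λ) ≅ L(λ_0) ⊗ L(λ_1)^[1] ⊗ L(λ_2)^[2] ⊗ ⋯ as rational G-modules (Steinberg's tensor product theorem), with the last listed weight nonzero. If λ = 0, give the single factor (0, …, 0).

((6, 5, 2, 3, 0, 3, 4),)

ω-coordinates c = M·v, v = (3, 6, -4, 6, 0, 10, -3):
  c_1 = 0·3 + 0·6 + (0)·(-4) + 1·6 + 0·0 + 0·10 + (0)·(-3) = 6
  c_2 = 1·3 + 0·6 + (1)·(-4) + 1·6 + 0·0 + 0·10 + (0)·(-3) = 5
  c_3 = 0·3 + 0·6 + (0)·(-4) + 2·6 + 0·0 + (-1)·(10) + (0)·(-3) = 2
  c_4 = 1·3 + (-1)·(6) + (0)·(-4) + 1·6 + 0·0 + 0·10 + (0)·(-3) = 3
  c_5 = 0·3 + 0·6 + (0)·(-4) + 0·6 + 1·0 + 0·10 + (0)·(-3) = 0
  c_6 = 0·3 + 0·6 + (0)·(-4) + 0·6 + 0·0 + 0·10 + (-1)·(-3) = 3
  c_7 = 0·3 + 0·6 + (-1)·(-4) + 0·6 + 0·0 + 0·10 + (0)·(-3) = 4
Writing each c_i in base p = 7:
  c_1 = 6 = 6·7^0
  c_2 = 5 = 5·7^0
  c_3 = 2 = 2·7^0
  c_4 = 3 = 3·7^0
  c_5 = 0
  c_6 = 3 = 3·7^0
  c_7 = 4 = 4·7^0
Factor λ_0 = (6, 5, 2, 3, 0, 3, 4)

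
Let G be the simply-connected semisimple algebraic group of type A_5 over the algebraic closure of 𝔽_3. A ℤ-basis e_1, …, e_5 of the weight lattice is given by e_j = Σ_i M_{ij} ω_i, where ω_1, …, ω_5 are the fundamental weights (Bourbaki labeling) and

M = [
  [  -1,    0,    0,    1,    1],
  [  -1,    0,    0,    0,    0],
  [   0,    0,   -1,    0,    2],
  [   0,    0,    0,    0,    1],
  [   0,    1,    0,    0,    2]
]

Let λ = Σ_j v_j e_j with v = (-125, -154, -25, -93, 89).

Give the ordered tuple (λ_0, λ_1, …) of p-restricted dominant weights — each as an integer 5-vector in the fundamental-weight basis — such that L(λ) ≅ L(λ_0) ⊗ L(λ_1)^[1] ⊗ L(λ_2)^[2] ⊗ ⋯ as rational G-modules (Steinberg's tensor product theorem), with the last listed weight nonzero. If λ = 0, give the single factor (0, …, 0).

ω-coordinates c = M·v, v = (-125, -154, -25, -93, 89):
  c_1 = (-1)·(-125) + (0)·(-154) + (0)·(-25) + (1)·(-93) + 1·89 = 121
  c_2 = (-1)·(-125) + (0)·(-154) + (0)·(-25) + (0)·(-93) + 0·89 = 125
  c_3 = (0)·(-125) + (0)·(-154) + (-1)·(-25) + (0)·(-93) + 2·89 = 203
  c_4 = (0)·(-125) + (0)·(-154) + (0)·(-25) + (0)·(-93) + 1·89 = 89
  c_5 = (0)·(-125) + (1)·(-154) + (0)·(-25) + (0)·(-93) + 2·89 = 24
Base-3 expansion of each c_i:
  c_1 = 121 = 1·3^0 + 1·3^1 + 1·3^2 + 1·3^3 + 1·3^4
  c_2 = 125 = 2·3^0 + 2·3^1 + 1·3^2 + 1·3^3 + 1·3^4
  c_3 = 203 = 2·3^0 + 1·3^1 + 1·3^2 + 1·3^3 + 2·3^4
  c_4 = 89 = 2·3^0 + 2·3^1 + 0·3^2 + 0·3^3 + 1·3^4
  c_5 = 24 = 0·3^0 + 2·3^1 + 2·3^2
Factor λ_0 = (1, 2, 2, 2, 0)
Factor λ_1 = (1, 2, 1, 2, 2)
Factor λ_2 = (1, 1, 1, 0, 2)
Factor λ_3 = (1, 1, 1, 0, 0)
Factor λ_4 = (1, 1, 2, 1, 0)

((1, 2, 2, 2, 0), (1, 2, 1, 2, 2), (1, 1, 1, 0, 2), (1, 1, 1, 0, 0), (1, 1, 2, 1, 0))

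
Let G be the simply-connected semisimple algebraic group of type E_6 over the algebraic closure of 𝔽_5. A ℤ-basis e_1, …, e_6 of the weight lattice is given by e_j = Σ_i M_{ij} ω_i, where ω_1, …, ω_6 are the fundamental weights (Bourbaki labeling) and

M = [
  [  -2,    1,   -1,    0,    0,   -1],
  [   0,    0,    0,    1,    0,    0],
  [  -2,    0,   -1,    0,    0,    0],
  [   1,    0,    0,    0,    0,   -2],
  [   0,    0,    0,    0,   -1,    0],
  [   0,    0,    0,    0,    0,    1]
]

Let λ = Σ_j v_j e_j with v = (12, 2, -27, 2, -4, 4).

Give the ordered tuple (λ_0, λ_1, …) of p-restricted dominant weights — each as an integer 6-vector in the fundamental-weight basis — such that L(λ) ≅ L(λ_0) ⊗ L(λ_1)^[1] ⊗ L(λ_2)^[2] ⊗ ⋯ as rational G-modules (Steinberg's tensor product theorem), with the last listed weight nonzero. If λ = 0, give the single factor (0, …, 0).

Converting to the ω-basis (c_i = row i of M dotted with v = (12, 2, -27, 2, -4, 4)):
  c_1 = -2*12 + 1*2 + -1*-27 + 0*2 + 0*-4 + -1*4 = 1
  c_2 = 0*12 + 0*2 + 0*-27 + 1*2 + 0*-4 + 0*4 = 2
  c_3 = -2*12 + 0*2 + -1*-27 + 0*2 + 0*-4 + 0*4 = 3
  c_4 = 1*12 + 0*2 + 0*-27 + 0*2 + 0*-4 + -2*4 = 4
  c_5 = 0*12 + 0*2 + 0*-27 + 0*2 + -1*-4 + 0*4 = 4
  c_6 = 0*12 + 0*2 + 0*-27 + 0*2 + 0*-4 + 1*4 = 4
p = 5; digits c_i = Σ_j d_{ij}·5^j, 0 ≤ d_{ij} < 5:
  c_1 = 1 = 1·5^0
  c_2 = 2 = 2·5^0
  c_3 = 3 = 3·5^0
  c_4 = 4 = 4·5^0
  c_5 = 4 = 4·5^0
  c_6 = 4 = 4·5^0
Factor λ_0 = (1, 2, 3, 4, 4, 4)

((1, 2, 3, 4, 4, 4),)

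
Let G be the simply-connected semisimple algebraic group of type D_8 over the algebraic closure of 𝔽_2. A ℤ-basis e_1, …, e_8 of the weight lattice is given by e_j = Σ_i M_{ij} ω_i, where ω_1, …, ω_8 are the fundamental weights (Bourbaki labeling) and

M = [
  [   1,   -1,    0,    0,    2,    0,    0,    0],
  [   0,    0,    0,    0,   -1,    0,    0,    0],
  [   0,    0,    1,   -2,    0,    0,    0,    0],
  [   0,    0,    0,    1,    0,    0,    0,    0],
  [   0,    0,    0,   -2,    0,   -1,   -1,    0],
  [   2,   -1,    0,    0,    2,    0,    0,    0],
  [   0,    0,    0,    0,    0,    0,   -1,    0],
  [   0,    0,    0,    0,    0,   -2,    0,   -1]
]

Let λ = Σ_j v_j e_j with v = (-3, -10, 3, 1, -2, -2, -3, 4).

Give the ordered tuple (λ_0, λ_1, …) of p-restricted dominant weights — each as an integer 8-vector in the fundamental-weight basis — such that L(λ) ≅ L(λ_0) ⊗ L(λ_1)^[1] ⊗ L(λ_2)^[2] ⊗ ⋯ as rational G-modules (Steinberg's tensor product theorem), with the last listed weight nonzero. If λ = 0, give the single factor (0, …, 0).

Compute c_i = Σ_j M_{ij} v_j with v = (-3, -10, 3, 1, -2, -2, -3, 4):
  c_1 = (1)·(-3) + (-1)·(-10) + 0·3 + 0·1 + (2)·(-2) + (0)·(-2) + (0)·(-3) + 0·4 = 3
  c_2 = (0)·(-3) + (0)·(-10) + 0·3 + 0·1 + (-1)·(-2) + (0)·(-2) + (0)·(-3) + 0·4 = 2
  c_3 = (0)·(-3) + (0)·(-10) + 1·3 + (-2)·(1) + (0)·(-2) + (0)·(-2) + (0)·(-3) + 0·4 = 1
  c_4 = (0)·(-3) + (0)·(-10) + 0·3 + 1·1 + (0)·(-2) + (0)·(-2) + (0)·(-3) + 0·4 = 1
  c_5 = (0)·(-3) + (0)·(-10) + 0·3 + (-2)·(1) + (0)·(-2) + (-1)·(-2) + (-1)·(-3) + 0·4 = 3
  c_6 = (2)·(-3) + (-1)·(-10) + 0·3 + 0·1 + (2)·(-2) + (0)·(-2) + (0)·(-3) + 0·4 = 0
  c_7 = (0)·(-3) + (0)·(-10) + 0·3 + 0·1 + (0)·(-2) + (0)·(-2) + (-1)·(-3) + 0·4 = 3
  c_8 = (0)·(-3) + (0)·(-10) + 0·3 + 0·1 + (0)·(-2) + (-2)·(-2) + (0)·(-3) + (-1)·(4) = 0
Base-2 expansion of each c_i:
  c_1 = 3 = 1·2^0 + 1·2^1
  c_2 = 2 = 0·2^0 + 1·2^1
  c_3 = 1 = 1·2^0
  c_4 = 1 = 1·2^0
  c_5 = 3 = 1·2^0 + 1·2^1
  c_6 = 0
  c_7 = 3 = 1·2^0 + 1·2^1
  c_8 = 0
Factor λ_0 = (1, 0, 1, 1, 1, 0, 1, 0)
Factor λ_1 = (1, 1, 0, 0, 1, 0, 1, 0)

((1, 0, 1, 1, 1, 0, 1, 0), (1, 1, 0, 0, 1, 0, 1, 0))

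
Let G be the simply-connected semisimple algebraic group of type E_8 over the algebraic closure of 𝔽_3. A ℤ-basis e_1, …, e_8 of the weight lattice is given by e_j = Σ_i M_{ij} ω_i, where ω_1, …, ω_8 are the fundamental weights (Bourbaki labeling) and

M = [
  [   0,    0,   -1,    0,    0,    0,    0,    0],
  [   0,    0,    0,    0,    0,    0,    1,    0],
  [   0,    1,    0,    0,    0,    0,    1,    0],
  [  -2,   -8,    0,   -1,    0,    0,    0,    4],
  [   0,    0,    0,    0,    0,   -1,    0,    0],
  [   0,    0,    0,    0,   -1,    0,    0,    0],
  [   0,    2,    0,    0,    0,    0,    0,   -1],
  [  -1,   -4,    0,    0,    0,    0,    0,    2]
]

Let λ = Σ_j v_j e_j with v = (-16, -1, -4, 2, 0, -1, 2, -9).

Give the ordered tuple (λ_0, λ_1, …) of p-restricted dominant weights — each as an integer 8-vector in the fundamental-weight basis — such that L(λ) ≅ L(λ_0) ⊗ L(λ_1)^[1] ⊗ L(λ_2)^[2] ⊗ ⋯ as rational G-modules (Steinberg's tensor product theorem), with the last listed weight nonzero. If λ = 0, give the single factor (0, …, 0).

Change of basis e → ω: c = M·v where v = (-16, -1, -4, 2, 0, -1, 2, -9):
  c_1 = (0)·(-16) + (0)·(-1) + (-1)·(-4) + 0·2 + 0·0 + (0)·(-1) + 0·2 + (0)·(-9) = 4
  c_2 = (0)·(-16) + (0)·(-1) + (0)·(-4) + 0·2 + 0·0 + (0)·(-1) + 1·2 + (0)·(-9) = 2
  c_3 = (0)·(-16) + (1)·(-1) + (0)·(-4) + 0·2 + 0·0 + (0)·(-1) + 1·2 + (0)·(-9) = 1
  c_4 = (-2)·(-16) + (-8)·(-1) + (0)·(-4) + (-1)·(2) + 0·0 + (0)·(-1) + 0·2 + (4)·(-9) = 2
  c_5 = (0)·(-16) + (0)·(-1) + (0)·(-4) + 0·2 + 0·0 + (-1)·(-1) + 0·2 + (0)·(-9) = 1
  c_6 = (0)·(-16) + (0)·(-1) + (0)·(-4) + 0·2 + (-1)·(0) + (0)·(-1) + 0·2 + (0)·(-9) = 0
  c_7 = (0)·(-16) + (2)·(-1) + (0)·(-4) + 0·2 + 0·0 + (0)·(-1) + 0·2 + (-1)·(-9) = 7
  c_8 = (-1)·(-16) + (-4)·(-1) + (0)·(-4) + 0·2 + 0·0 + (0)·(-1) + 0·2 + (2)·(-9) = 2
Expand coordinatewise in base 3:
  c_1 = 4 = 1·3^0 + 1·3^1
  c_2 = 2 = 2·3^0
  c_3 = 1 = 1·3^0
  c_4 = 2 = 2·3^0
  c_5 = 1 = 1·3^0
  c_6 = 0
  c_7 = 7 = 1·3^0 + 2·3^1
  c_8 = 2 = 2·3^0
p-restricted factor λ_0 = (1, 2, 1, 2, 1, 0, 1, 2)
p-restricted factor λ_1 = (1, 0, 0, 0, 0, 0, 2, 0)

((1, 2, 1, 2, 1, 0, 1, 2), (1, 0, 0, 0, 0, 0, 2, 0))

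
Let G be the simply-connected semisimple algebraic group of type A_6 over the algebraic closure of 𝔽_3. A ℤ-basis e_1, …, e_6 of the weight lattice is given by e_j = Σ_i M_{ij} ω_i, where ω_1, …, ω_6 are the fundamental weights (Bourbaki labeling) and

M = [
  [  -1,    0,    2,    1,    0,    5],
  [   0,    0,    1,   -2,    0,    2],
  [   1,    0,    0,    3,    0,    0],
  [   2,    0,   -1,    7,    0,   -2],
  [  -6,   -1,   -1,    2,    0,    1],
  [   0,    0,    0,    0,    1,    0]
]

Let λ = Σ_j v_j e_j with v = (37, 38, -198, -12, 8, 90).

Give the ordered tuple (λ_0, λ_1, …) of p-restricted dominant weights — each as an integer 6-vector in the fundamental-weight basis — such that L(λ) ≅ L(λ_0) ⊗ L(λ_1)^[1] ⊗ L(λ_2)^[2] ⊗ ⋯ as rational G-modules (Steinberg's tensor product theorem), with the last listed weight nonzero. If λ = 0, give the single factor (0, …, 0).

In the fundamental-weight basis, λ has coordinates c = M·v (v = (37, 38, -198, -12, 8, 90)):
  c_1 = (-1)·(37) + 0·38 + (2)·(-198) + (1)·(-12) + 0·8 + 5·90 = 5
  c_2 = 0·37 + 0·38 + (1)·(-198) + (-2)·(-12) + 0·8 + 2·90 = 6
  c_3 = 1·37 + 0·38 + (0)·(-198) + (3)·(-12) + 0·8 + 0·90 = 1
  c_4 = 2·37 + 0·38 + (-1)·(-198) + (7)·(-12) + 0·8 + (-2)·(90) = 8
  c_5 = (-6)·(37) + (-1)·(38) + (-1)·(-198) + (2)·(-12) + 0·8 + 1·90 = 4
  c_6 = 0·37 + 0·38 + (0)·(-198) + (0)·(-12) + 1·8 + 0·90 = 8
Writing each c_i in base p = 3:
  c_1 = 5 = 2·3^0 + 1·3^1
  c_2 = 6 = 0·3^0 + 2·3^1
  c_3 = 1 = 1·3^0
  c_4 = 8 = 2·3^0 + 2·3^1
  c_5 = 4 = 1·3^0 + 1·3^1
  c_6 = 8 = 2·3^0 + 2·3^1
λ_0 = (2, 0, 1, 2, 1, 2)
λ_1 = (1, 2, 0, 2, 1, 2)

((2, 0, 1, 2, 1, 2), (1, 2, 0, 2, 1, 2))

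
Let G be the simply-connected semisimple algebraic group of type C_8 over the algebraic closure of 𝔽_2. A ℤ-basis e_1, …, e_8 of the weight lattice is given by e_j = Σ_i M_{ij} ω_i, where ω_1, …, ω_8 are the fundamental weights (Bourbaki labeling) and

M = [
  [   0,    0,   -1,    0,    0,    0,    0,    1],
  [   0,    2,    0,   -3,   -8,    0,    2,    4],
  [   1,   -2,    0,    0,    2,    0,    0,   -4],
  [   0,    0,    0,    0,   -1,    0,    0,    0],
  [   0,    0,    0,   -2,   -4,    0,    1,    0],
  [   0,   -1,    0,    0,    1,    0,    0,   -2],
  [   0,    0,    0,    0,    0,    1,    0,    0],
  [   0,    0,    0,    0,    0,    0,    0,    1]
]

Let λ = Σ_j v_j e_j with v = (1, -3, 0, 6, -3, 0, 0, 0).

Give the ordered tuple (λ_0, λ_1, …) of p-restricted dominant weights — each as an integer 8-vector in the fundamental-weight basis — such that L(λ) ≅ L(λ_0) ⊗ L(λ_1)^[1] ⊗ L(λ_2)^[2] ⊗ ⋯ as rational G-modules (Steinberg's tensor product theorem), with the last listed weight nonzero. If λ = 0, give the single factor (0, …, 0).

((0, 0, 1, 1, 0, 0, 0, 0), (0, 0, 0, 1, 0, 0, 0, 0))

Compute c_i = Σ_j M_{ij} v_j with v = (1, -3, 0, 6, -3, 0, 0, 0):
  c_1 = 0*1 + 0*-3 + -1*0 + 0*6 + 0*-3 + 0*0 + 0*0 + 1*0 = 0
  c_2 = 0*1 + 2*-3 + 0*0 + -3*6 + -8*-3 + 0*0 + 2*0 + 4*0 = 0
  c_3 = 1*1 + -2*-3 + 0*0 + 0*6 + 2*-3 + 0*0 + 0*0 + -4*0 = 1
  c_4 = 0*1 + 0*-3 + 0*0 + 0*6 + -1*-3 + 0*0 + 0*0 + 0*0 = 3
  c_5 = 0*1 + 0*-3 + 0*0 + -2*6 + -4*-3 + 0*0 + 1*0 + 0*0 = 0
  c_6 = 0*1 + -1*-3 + 0*0 + 0*6 + 1*-3 + 0*0 + 0*0 + -2*0 = 0
  c_7 = 0*1 + 0*-3 + 0*0 + 0*6 + 0*-3 + 1*0 + 0*0 + 0*0 = 0
  c_8 = 0*1 + 0*-3 + 0*0 + 0*6 + 0*-3 + 0*0 + 0*0 + 1*0 = 0
Base-2 expansion of each c_i:
  c_1 = 0
  c_2 = 0
  c_3 = 1 = 1·2^0
  c_4 = 3 = 1·2^0 + 1·2^1
  c_5 = 0
  c_6 = 0
  c_7 = 0
  c_8 = 0
Factor λ_0 = (0, 0, 1, 1, 0, 0, 0, 0)
Factor λ_1 = (0, 0, 0, 1, 0, 0, 0, 0)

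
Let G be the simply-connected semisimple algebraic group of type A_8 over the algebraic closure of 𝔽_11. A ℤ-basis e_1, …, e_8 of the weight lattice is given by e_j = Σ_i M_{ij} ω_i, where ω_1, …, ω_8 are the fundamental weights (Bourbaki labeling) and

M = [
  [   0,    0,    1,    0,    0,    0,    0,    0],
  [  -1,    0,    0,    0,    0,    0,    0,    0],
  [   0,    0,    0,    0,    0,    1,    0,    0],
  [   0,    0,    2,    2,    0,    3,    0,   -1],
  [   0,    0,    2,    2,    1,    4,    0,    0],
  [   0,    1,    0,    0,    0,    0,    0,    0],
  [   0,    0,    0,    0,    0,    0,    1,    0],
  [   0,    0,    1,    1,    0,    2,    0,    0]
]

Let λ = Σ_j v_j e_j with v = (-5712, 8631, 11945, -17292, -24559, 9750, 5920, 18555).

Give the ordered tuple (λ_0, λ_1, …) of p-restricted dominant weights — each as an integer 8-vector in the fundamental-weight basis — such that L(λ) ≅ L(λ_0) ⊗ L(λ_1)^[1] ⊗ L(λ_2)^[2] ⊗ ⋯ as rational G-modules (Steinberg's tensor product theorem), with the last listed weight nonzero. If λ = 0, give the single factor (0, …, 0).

Compute c_i = Σ_j M_{ij} v_j with v = (-5712, 8631, 11945, -17292, -24559, 9750, 5920, 18555):
  c_1 = 0*-5712 + 0*8631 + 1*11945 + 0*-17292 + 0*-24559 + 0*9750 + 0*5920 + 0*18555 = 11945
  c_2 = -1*-5712 + 0*8631 + 0*11945 + 0*-17292 + 0*-24559 + 0*9750 + 0*5920 + 0*18555 = 5712
  c_3 = 0*-5712 + 0*8631 + 0*11945 + 0*-17292 + 0*-24559 + 1*9750 + 0*5920 + 0*18555 = 9750
  c_4 = 0*-5712 + 0*8631 + 2*11945 + 2*-17292 + 0*-24559 + 3*9750 + 0*5920 + -1*18555 = 1
  c_5 = 0*-5712 + 0*8631 + 2*11945 + 2*-17292 + 1*-24559 + 4*9750 + 0*5920 + 0*18555 = 3747
  c_6 = 0*-5712 + 1*8631 + 0*11945 + 0*-17292 + 0*-24559 + 0*9750 + 0*5920 + 0*18555 = 8631
  c_7 = 0*-5712 + 0*8631 + 0*11945 + 0*-17292 + 0*-24559 + 0*9750 + 1*5920 + 0*18555 = 5920
  c_8 = 0*-5712 + 0*8631 + 1*11945 + 1*-17292 + 0*-24559 + 2*9750 + 0*5920 + 0*18555 = 14153
p = 11; digits c_i = Σ_j d_{ij}·11^j, 0 ≤ d_{ij} < 11:
  c_1 = 11945 = 10·11^0 + 7·11^1 + 10·11^2 + 8·11^3
  c_2 = 5712 = 3·11^0 + 2·11^1 + 3·11^2 + 4·11^3
  c_3 = 9750 = 4·11^0 + 6·11^1 + 3·11^2 + 7·11^3
  c_4 = 1 = 1·11^0
  c_5 = 3747 = 7·11^0 + 10·11^1 + 8·11^2 + 2·11^3
  c_6 = 8631 = 7·11^0 + 3·11^1 + 5·11^2 + 6·11^3
  c_7 = 5920 = 2·11^0 + 10·11^1 + 4·11^2 + 4·11^3
  c_8 = 14153 = 7·11^0 + 10·11^1 + 6·11^2 + 10·11^3
λ_0 = (10, 3, 4, 1, 7, 7, 2, 7)
λ_1 = (7, 2, 6, 0, 10, 3, 10, 10)
λ_2 = (10, 3, 3, 0, 8, 5, 4, 6)
λ_3 = (8, 4, 7, 0, 2, 6, 4, 10)

((10, 3, 4, 1, 7, 7, 2, 7), (7, 2, 6, 0, 10, 3, 10, 10), (10, 3, 3, 0, 8, 5, 4, 6), (8, 4, 7, 0, 2, 6, 4, 10))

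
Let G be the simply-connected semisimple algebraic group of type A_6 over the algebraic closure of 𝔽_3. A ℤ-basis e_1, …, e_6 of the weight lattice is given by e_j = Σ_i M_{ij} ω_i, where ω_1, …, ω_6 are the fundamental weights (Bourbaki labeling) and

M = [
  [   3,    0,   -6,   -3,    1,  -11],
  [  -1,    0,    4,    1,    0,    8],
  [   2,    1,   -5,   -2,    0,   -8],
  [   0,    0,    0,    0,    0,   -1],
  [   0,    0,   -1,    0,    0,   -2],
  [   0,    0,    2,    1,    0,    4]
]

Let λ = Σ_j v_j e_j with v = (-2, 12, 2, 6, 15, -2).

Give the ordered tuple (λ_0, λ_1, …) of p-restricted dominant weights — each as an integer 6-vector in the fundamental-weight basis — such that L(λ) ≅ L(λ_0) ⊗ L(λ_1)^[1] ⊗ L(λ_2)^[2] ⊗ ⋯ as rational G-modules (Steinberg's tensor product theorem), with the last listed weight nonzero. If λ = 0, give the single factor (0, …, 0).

Compute c_i = Σ_j M_{ij} v_j with v = (-2, 12, 2, 6, 15, -2):
  c_1 = 3*-2 + 0*12 + -6*2 + -3*6 + 1*15 + -11*-2 = 1
  c_2 = -1*-2 + 0*12 + 4*2 + 1*6 + 0*15 + 8*-2 = 0
  c_3 = 2*-2 + 1*12 + -5*2 + -2*6 + 0*15 + -8*-2 = 2
  c_4 = 0*-2 + 0*12 + 0*2 + 0*6 + 0*15 + -1*-2 = 2
  c_5 = 0*-2 + 0*12 + -1*2 + 0*6 + 0*15 + -2*-2 = 2
  c_6 = 0*-2 + 0*12 + 2*2 + 1*6 + 0*15 + 4*-2 = 2
Base-3 expansion of each c_i:
  c_1 = 1 = 1·3^0
  c_2 = 0
  c_3 = 2 = 2·3^0
  c_4 = 2 = 2·3^0
  c_5 = 2 = 2·3^0
  c_6 = 2 = 2·3^0
Factor λ_0 = (1, 0, 2, 2, 2, 2)

((1, 0, 2, 2, 2, 2),)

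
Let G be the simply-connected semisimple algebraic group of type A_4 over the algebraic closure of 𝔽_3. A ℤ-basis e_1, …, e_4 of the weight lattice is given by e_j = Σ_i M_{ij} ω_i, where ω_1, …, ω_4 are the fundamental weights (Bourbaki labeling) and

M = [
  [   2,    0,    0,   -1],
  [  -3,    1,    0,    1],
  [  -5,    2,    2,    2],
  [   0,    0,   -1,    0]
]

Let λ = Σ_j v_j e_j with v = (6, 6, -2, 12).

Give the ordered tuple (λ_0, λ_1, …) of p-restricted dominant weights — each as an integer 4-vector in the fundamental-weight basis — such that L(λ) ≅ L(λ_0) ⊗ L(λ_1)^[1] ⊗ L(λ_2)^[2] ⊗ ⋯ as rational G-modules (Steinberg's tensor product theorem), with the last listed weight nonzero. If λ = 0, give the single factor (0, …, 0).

ω-coordinates c = M·v, v = (6, 6, -2, 12):
  c_1 = (2)·(6) + (0)·(6) + (0)·(-2) + (-1)·(12) = 0
  c_2 = (-3)·(6) + (1)·(6) + (0)·(-2) + (1)·(12) = 0
  c_3 = (-5)·(6) + (2)·(6) + (2)·(-2) + (2)·(12) = 2
  c_4 = (0)·(6) + (0)·(6) + (-1)·(-2) + (0)·(12) = 2
Base-3 expansion of each c_i:
  c_1 = 0
  c_2 = 0
  c_3 = 2 = 2·3^0
  c_4 = 2 = 2·3^0
λ_0 = (0, 0, 2, 2)

((0, 0, 2, 2),)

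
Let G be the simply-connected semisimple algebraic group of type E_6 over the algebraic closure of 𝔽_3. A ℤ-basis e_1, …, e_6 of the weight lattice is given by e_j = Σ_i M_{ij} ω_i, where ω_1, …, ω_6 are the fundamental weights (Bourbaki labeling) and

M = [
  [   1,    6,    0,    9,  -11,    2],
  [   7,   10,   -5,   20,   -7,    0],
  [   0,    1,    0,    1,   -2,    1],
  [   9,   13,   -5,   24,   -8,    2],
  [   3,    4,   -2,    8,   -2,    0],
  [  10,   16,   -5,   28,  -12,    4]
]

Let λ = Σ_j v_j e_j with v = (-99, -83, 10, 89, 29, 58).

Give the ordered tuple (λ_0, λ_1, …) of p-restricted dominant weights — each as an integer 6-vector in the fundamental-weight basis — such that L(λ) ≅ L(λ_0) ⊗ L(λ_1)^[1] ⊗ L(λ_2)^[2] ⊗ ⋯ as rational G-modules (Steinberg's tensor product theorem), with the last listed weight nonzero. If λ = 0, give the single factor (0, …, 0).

In the fundamental-weight basis, λ has coordinates c = M·v (v = (-99, -83, 10, 89, 29, 58)):
  c_1 = 1*-99 + 6*-83 + 0*10 + 9*89 + -11*29 + 2*58 = 1
  c_2 = 7*-99 + 10*-83 + -5*10 + 20*89 + -7*29 + 0*58 = 4
  c_3 = 0*-99 + 1*-83 + 0*10 + 1*89 + -2*29 + 1*58 = 6
  c_4 = 9*-99 + 13*-83 + -5*10 + 24*89 + -8*29 + 2*58 = 0
  c_5 = 3*-99 + 4*-83 + -2*10 + 8*89 + -2*29 + 0*58 = 5
  c_6 = 10*-99 + 16*-83 + -5*10 + 28*89 + -12*29 + 4*58 = 8
p = 3; digits c_i = Σ_j d_{ij}·3^j, 0 ≤ d_{ij} < 3:
  c_1 = 1 = 1·3^0
  c_2 = 4 = 1·3^0 + 1·3^1
  c_3 = 6 = 0·3^0 + 2·3^1
  c_4 = 0
  c_5 = 5 = 2·3^0 + 1·3^1
  c_6 = 8 = 2·3^0 + 2·3^1
p-restricted factor λ_0 = (1, 1, 0, 0, 2, 2)
p-restricted factor λ_1 = (0, 1, 2, 0, 1, 2)

((1, 1, 0, 0, 2, 2), (0, 1, 2, 0, 1, 2))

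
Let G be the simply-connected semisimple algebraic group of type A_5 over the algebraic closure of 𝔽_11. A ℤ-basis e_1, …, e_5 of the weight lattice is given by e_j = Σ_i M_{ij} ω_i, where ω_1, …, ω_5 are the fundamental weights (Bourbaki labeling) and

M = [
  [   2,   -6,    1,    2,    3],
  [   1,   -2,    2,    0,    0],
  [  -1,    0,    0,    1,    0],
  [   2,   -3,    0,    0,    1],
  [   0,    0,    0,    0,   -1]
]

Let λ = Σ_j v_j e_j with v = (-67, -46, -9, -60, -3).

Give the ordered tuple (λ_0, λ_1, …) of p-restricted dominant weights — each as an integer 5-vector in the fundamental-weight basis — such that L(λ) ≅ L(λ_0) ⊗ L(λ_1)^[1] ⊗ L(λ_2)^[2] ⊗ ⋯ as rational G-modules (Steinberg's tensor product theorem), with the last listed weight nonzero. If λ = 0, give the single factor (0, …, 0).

((4, 7, 7, 1, 3),)

Change of basis e → ω: c = M·v where v = (-67, -46, -9, -60, -3):
  c_1 = (2)·(-67) + (-6)·(-46) + (1)·(-9) + (2)·(-60) + (3)·(-3) = 4
  c_2 = (1)·(-67) + (-2)·(-46) + (2)·(-9) + (0)·(-60) + (0)·(-3) = 7
  c_3 = (-1)·(-67) + (0)·(-46) + (0)·(-9) + (1)·(-60) + (0)·(-3) = 7
  c_4 = (2)·(-67) + (-3)·(-46) + (0)·(-9) + (0)·(-60) + (1)·(-3) = 1
  c_5 = (0)·(-67) + (0)·(-46) + (0)·(-9) + (0)·(-60) + (-1)·(-3) = 3
Base-11 expansion of each c_i:
  c_1 = 4 = 4·11^0
  c_2 = 7 = 7·11^0
  c_3 = 7 = 7·11^0
  c_4 = 1 = 1·11^0
  c_5 = 3 = 3·11^0
λ_0 = (4, 7, 7, 1, 3)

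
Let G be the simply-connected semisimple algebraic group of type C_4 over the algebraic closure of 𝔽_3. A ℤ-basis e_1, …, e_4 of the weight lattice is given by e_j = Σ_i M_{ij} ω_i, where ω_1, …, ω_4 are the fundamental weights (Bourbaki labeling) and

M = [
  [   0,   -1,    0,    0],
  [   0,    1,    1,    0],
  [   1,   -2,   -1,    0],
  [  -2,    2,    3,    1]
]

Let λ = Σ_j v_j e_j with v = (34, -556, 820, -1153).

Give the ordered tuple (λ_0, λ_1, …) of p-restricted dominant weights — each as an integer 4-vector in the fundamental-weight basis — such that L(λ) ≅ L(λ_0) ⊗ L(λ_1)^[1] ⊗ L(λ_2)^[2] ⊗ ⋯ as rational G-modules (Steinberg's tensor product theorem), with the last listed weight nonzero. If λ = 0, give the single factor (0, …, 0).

((1, 0, 2, 1), (2, 1, 0, 0), (1, 2, 0, 2), (2, 0, 0, 1), (0, 0, 1, 1), (2, 1, 1, 0))

Compute c_i = Σ_j M_{ij} v_j with v = (34, -556, 820, -1153):
  c_1 = 0·34 + (-1)·(-556) + 0·820 + (0)·(-1153) = 556
  c_2 = 0·34 + (1)·(-556) + 1·820 + (0)·(-1153) = 264
  c_3 = 1·34 + (-2)·(-556) + (-1)·(820) + (0)·(-1153) = 326
  c_4 = (-2)·(34) + (2)·(-556) + 3·820 + (1)·(-1153) = 127
Expand coordinatewise in base 3:
  c_1 = 556 = 1·3^0 + 2·3^1 + 1·3^2 + 2·3^3 + 0·3^4 + 2·3^5
  c_2 = 264 = 0·3^0 + 1·3^1 + 2·3^2 + 0·3^3 + 0·3^4 + 1·3^5
  c_3 = 326 = 2·3^0 + 0·3^1 + 0·3^2 + 0·3^3 + 1·3^4 + 1·3^5
  c_4 = 127 = 1·3^0 + 0·3^1 + 2·3^2 + 1·3^3 + 1·3^4
p-restricted factor λ_0 = (1, 0, 2, 1)
p-restricted factor λ_1 = (2, 1, 0, 0)
p-restricted factor λ_2 = (1, 2, 0, 2)
p-restricted factor λ_3 = (2, 0, 0, 1)
p-restricted factor λ_4 = (0, 0, 1, 1)
p-restricted factor λ_5 = (2, 1, 1, 0)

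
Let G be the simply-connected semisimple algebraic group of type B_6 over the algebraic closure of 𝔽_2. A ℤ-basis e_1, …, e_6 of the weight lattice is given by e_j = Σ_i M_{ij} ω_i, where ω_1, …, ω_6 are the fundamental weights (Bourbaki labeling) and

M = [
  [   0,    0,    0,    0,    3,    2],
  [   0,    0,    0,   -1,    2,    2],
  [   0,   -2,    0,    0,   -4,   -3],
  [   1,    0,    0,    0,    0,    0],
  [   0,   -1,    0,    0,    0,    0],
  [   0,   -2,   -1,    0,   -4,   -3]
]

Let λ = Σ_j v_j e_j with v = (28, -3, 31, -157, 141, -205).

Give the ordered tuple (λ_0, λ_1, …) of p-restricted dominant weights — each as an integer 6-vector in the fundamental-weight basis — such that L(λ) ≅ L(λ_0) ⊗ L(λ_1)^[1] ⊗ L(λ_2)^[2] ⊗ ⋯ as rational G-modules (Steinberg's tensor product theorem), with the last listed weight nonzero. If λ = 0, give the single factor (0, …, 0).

Converting to the ω-basis (c_i = row i of M dotted with v = (28, -3, 31, -157, 141, -205)):
  c_1 = (0)·(28) + (0)·(-3) + (0)·(31) + (0)·(-157) + (3)·(141) + (2)·(-205) = 13
  c_2 = (0)·(28) + (0)·(-3) + (0)·(31) + (-1)·(-157) + (2)·(141) + (2)·(-205) = 29
  c_3 = (0)·(28) + (-2)·(-3) + (0)·(31) + (0)·(-157) + (-4)·(141) + (-3)·(-205) = 57
  c_4 = (1)·(28) + (0)·(-3) + (0)·(31) + (0)·(-157) + (0)·(141) + (0)·(-205) = 28
  c_5 = (0)·(28) + (-1)·(-3) + (0)·(31) + (0)·(-157) + (0)·(141) + (0)·(-205) = 3
  c_6 = (0)·(28) + (-2)·(-3) + (-1)·(31) + (0)·(-157) + (-4)·(141) + (-3)·(-205) = 26
Expand coordinatewise in base 2:
  c_1 = 13 = 1·2^0 + 0·2^1 + 1·2^2 + 1·2^3
  c_2 = 29 = 1·2^0 + 0·2^1 + 1·2^2 + 1·2^3 + 1·2^4
  c_3 = 57 = 1·2^0 + 0·2^1 + 0·2^2 + 1·2^3 + 1·2^4 + 1·2^5
  c_4 = 28 = 0·2^0 + 0·2^1 + 1·2^2 + 1·2^3 + 1·2^4
  c_5 = 3 = 1·2^0 + 1·2^1
  c_6 = 26 = 0·2^0 + 1·2^1 + 0·2^2 + 1·2^3 + 1·2^4
Factor λ_0 = (1, 1, 1, 0, 1, 0)
Factor λ_1 = (0, 0, 0, 0, 1, 1)
Factor λ_2 = (1, 1, 0, 1, 0, 0)
Factor λ_3 = (1, 1, 1, 1, 0, 1)
Factor λ_4 = (0, 1, 1, 1, 0, 1)
Factor λ_5 = (0, 0, 1, 0, 0, 0)

((1, 1, 1, 0, 1, 0), (0, 0, 0, 0, 1, 1), (1, 1, 0, 1, 0, 0), (1, 1, 1, 1, 0, 1), (0, 1, 1, 1, 0, 1), (0, 0, 1, 0, 0, 0))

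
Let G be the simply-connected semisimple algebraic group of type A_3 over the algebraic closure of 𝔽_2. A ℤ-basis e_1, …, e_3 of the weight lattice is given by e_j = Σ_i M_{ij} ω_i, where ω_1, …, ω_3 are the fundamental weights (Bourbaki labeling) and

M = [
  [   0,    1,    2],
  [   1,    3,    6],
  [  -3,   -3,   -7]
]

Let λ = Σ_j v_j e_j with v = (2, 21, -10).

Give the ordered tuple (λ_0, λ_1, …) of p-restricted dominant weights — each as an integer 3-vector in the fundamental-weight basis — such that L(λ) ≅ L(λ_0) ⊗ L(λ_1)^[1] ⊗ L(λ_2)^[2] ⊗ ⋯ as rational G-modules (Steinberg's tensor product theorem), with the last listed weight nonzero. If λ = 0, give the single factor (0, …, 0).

((1, 1, 1), (0, 0, 0), (0, 1, 0))

ω-coordinates c = M·v, v = (2, 21, -10):
  c_1 = 0·2 + 1·21 + (2)·(-10) = 1
  c_2 = 1·2 + 3·21 + (6)·(-10) = 5
  c_3 = (-3)·(2) + (-3)·(21) + (-7)·(-10) = 1
Expand coordinatewise in base 2:
  c_1 = 1 = 1·2^0
  c_2 = 5 = 1·2^0 + 0·2^1 + 1·2^2
  c_3 = 1 = 1·2^0
p-restricted factor λ_0 = (1, 1, 1)
p-restricted factor λ_1 = (0, 0, 0)
p-restricted factor λ_2 = (0, 1, 0)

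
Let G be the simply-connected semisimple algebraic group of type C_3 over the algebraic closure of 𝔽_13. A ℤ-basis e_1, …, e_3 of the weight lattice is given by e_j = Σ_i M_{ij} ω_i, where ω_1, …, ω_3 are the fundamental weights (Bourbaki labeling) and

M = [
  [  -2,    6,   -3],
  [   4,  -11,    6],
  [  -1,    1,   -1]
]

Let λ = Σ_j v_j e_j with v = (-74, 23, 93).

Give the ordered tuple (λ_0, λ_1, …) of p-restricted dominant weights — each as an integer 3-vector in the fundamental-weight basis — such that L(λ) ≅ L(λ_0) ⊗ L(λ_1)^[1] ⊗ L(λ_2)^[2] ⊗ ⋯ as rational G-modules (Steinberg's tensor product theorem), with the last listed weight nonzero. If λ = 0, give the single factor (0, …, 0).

Change of basis e → ω: c = M·v where v = (-74, 23, 93):
  c_1 = (-2)·(-74) + 6·23 + (-3)·(93) = 7
  c_2 = (4)·(-74) + (-11)·(23) + 6·93 = 9
  c_3 = (-1)·(-74) + 1·23 + (-1)·(93) = 4
Base-13 expansion of each c_i:
  c_1 = 7 = 7·13^0
  c_2 = 9 = 9·13^0
  c_3 = 4 = 4·13^0
λ_0 = (7, 9, 4)

((7, 9, 4),)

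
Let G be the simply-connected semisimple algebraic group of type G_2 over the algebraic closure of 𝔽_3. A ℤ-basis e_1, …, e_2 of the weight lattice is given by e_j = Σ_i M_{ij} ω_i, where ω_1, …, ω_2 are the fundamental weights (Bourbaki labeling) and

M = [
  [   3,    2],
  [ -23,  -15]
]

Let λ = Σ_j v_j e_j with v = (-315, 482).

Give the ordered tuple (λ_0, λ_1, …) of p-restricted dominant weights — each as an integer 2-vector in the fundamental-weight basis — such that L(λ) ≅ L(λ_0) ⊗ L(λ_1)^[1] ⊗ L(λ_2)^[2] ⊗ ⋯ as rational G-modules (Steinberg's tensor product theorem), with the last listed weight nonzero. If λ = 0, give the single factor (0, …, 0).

((1, 0), (0, 2), (2, 1))

Converting to the ω-basis (c_i = row i of M dotted with v = (-315, 482)):
  c_1 = (3)·(-315) + (2)·(482) = 19
  c_2 = (-23)·(-315) + (-15)·(482) = 15
Expand coordinatewise in base 3:
  c_1 = 19 = 1·3^0 + 0·3^1 + 2·3^2
  c_2 = 15 = 0·3^0 + 2·3^1 + 1·3^2
p-restricted factor λ_0 = (1, 0)
p-restricted factor λ_1 = (0, 2)
p-restricted factor λ_2 = (2, 1)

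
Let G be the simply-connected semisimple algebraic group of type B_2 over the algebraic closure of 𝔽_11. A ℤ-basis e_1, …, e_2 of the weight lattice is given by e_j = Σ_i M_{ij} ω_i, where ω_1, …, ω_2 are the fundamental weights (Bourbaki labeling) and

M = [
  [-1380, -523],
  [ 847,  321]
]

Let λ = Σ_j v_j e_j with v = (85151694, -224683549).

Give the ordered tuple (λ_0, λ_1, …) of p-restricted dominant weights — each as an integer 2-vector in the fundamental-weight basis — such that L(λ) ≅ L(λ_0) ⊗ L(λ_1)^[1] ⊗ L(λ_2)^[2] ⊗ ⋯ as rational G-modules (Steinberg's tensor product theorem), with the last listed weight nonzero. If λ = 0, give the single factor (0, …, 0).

((7, 7), (1, 0), (0, 3), (9, 5), (10, 4))

In the fundamental-weight basis, λ has coordinates c = M·v (v = (85151694, -224683549)):
  c_1 = -1380*85151694 + -523*-224683549 = 158407
  c_2 = 847*85151694 + 321*-224683549 = 65589
Writing each c_i in base p = 11:
  c_1 = 158407 = 7·11^0 + 1·11^1 + 0·11^2 + 9·11^3 + 10·11^4
  c_2 = 65589 = 7·11^0 + 0·11^1 + 3·11^2 + 5·11^3 + 4·11^4
Factor λ_0 = (7, 7)
Factor λ_1 = (1, 0)
Factor λ_2 = (0, 3)
Factor λ_3 = (9, 5)
Factor λ_4 = (10, 4)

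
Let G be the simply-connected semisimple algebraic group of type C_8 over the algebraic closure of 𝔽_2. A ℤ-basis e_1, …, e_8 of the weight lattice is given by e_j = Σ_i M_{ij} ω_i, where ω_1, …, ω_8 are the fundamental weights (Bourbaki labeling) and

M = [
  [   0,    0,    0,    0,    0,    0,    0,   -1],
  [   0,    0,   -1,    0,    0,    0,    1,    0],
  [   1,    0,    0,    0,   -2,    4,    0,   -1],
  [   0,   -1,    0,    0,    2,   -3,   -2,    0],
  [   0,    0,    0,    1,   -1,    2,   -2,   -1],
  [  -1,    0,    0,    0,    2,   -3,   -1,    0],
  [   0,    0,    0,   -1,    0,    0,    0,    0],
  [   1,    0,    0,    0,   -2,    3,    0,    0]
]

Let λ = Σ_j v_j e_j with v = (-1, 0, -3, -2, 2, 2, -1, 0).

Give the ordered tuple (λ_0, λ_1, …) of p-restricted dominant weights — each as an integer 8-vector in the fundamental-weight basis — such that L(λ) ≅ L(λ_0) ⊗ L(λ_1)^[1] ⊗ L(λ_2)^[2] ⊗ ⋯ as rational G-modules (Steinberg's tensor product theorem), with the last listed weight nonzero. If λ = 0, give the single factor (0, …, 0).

((0, 0, 1, 0, 0, 0, 0, 1), (0, 1, 1, 0, 1, 0, 1, 0))

In the fundamental-weight basis, λ has coordinates c = M·v (v = (-1, 0, -3, -2, 2, 2, -1, 0)):
  c_1 = 0*-1 + 0*0 + 0*-3 + 0*-2 + 0*2 + 0*2 + 0*-1 + -1*0 = 0
  c_2 = 0*-1 + 0*0 + -1*-3 + 0*-2 + 0*2 + 0*2 + 1*-1 + 0*0 = 2
  c_3 = 1*-1 + 0*0 + 0*-3 + 0*-2 + -2*2 + 4*2 + 0*-1 + -1*0 = 3
  c_4 = 0*-1 + -1*0 + 0*-3 + 0*-2 + 2*2 + -3*2 + -2*-1 + 0*0 = 0
  c_5 = 0*-1 + 0*0 + 0*-3 + 1*-2 + -1*2 + 2*2 + -2*-1 + -1*0 = 2
  c_6 = -1*-1 + 0*0 + 0*-3 + 0*-2 + 2*2 + -3*2 + -1*-1 + 0*0 = 0
  c_7 = 0*-1 + 0*0 + 0*-3 + -1*-2 + 0*2 + 0*2 + 0*-1 + 0*0 = 2
  c_8 = 1*-1 + 0*0 + 0*-3 + 0*-2 + -2*2 + 3*2 + 0*-1 + 0*0 = 1
Expand coordinatewise in base 2:
  c_1 = 0
  c_2 = 2 = 0·2^0 + 1·2^1
  c_3 = 3 = 1·2^0 + 1·2^1
  c_4 = 0
  c_5 = 2 = 0·2^0 + 1·2^1
  c_6 = 0
  c_7 = 2 = 0·2^0 + 1·2^1
  c_8 = 1 = 1·2^0
Factor λ_0 = (0, 0, 1, 0, 0, 0, 0, 1)
Factor λ_1 = (0, 1, 1, 0, 1, 0, 1, 0)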